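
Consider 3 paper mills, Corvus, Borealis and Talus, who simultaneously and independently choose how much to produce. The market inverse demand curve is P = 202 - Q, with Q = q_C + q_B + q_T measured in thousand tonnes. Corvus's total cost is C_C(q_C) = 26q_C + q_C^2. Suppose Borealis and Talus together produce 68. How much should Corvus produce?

27

With rivals' combined output fixed at 68, Corvus's profit is π_C = (202 - 68 - q_C)q_C - (26q_C + q_C²) = (134 - q_C)q_C - (26q_C + q_C²).
∂π_C/∂q_C = 108 - 4q_C = 0, so q_C = 27.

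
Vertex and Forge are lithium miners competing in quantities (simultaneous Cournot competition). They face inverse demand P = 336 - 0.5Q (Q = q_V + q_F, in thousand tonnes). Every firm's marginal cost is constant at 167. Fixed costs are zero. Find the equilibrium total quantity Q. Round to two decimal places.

A representative firm's profit is π_i = q_i(336 - 0.5Q) - 167q_i.
First-order condition (treating rivals' output as given): 169 - q_i - (1/2)q_j = 0.
With identical firms every q_j equals q_i, so q_j = q_i and 169 = (3/2)q_i, giving q_i = 338/3.
Total output Q = 338/3 + 338/3 = 676/3.

225.33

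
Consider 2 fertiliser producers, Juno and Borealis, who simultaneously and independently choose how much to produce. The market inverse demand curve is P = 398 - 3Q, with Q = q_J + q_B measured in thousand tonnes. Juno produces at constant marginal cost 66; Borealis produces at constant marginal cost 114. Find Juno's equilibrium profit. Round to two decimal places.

5348.15

Juno's profit: π_J = (398 - 3Q)q_J - (66q_J). Setting ∂π_J/∂q_J = 0: 332 - 6q_J - 3(q_B) = 0.
Borealis's profit: π_B = (398 - 3Q)q_B - (114q_B). Setting ∂π_B/∂q_B = 0: 284 - 6q_B - 3(q_J) = 0.
Best responses: q_J = (332 - 3q_B)/6, q_B = (284 - 3q_J)/6.
Solving the pair: q_J = 380/9, q_B = 236/9.
Price P = 398 - 3·(616/9) = 578/3.
Juno's profit: (578/3 - 66)·(380/9) = 5348.1481.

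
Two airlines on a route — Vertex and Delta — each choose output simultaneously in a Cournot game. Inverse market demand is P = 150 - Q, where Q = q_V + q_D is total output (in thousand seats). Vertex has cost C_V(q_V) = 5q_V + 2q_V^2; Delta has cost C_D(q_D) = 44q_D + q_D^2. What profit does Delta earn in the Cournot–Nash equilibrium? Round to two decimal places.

911.46

Vertex's profit: π_V = (150 - Q)q_V - (5q_V + 2q_V²). Setting ∂π_V/∂q_V = 0: 145 - 6q_V - (q_D) = 0.
Delta's first-order condition: 106 - 4q_D - (q_V) = 0.
So q_V = (145 - q_D)/6 and q_D = (106 - q_V)/4.
Solving the pair: q_V = 474/23, q_D = 491/23.
Price P = 150 - 965/23 = 108.0435.
Delta's profit: 108.0435·(491/23) - 44·(491/23) - (491/23)² = 911.4594.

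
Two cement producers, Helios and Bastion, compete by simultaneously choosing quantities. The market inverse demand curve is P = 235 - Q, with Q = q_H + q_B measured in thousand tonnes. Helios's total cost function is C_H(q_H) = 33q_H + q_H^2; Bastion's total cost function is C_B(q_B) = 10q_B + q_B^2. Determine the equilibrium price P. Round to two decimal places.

149.60

Helios's profit: π_H = (235 - Q)q_H - (33q_H + q_H²). Setting ∂π_H/∂q_H = 0: 202 - 4q_H - (q_B) = 0.
Bastion's profit: π_B = (235 - Q)q_B - (10q_B + q_B²). Setting ∂π_B/∂q_B = 0: 225 - 4q_B - (q_H) = 0.
Best responses: q_H = (202 - q_B)/4, q_B = (225 - q_H)/4.
Substituting one into the other gives q_H = 583/15 and q_B = 698/15.
Total output Q = 427/5, so price P = 235 - 427/5 = 748/5.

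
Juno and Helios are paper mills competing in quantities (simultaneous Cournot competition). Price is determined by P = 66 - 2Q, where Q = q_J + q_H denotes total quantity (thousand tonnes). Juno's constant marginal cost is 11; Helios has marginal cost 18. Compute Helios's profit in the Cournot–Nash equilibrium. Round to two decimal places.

Juno's profit: π_J = (66 - 2Q)q_J - (11q_J). Setting ∂π_J/∂q_J = 0: 55 - 4q_J - 2(q_H) = 0.
Helios's first-order condition: 48 - 4q_H - 2(q_J) = 0.
So q_J = (55 - 2q_H)/4 and q_H = (48 - 2q_J)/4.
Substituting one into the other gives q_J = 31/3 and q_H = 41/6.
Price P = 66 - 2·(103/6) = 95/3.
Helios's profit: (95/3 - 18)·(41/6) = 1681/18.

93.39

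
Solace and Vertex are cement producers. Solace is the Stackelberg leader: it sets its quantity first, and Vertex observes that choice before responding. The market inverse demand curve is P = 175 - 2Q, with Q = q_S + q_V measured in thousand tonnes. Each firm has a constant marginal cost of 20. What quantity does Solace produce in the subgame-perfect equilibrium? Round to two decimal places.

The follower Vertex best-responds to any q_S: π_V = (175 - 2Q)q_V - 20q_V.
Setting the follower's marginal profit to zero, 155 - 2q_S - 4q_V = 0, i.e. q_V = (155 - 2q_S)/4.
Solace substitutes q_V(q_S) into its own profit: π_S = q_S(175 - 2q_S - (155 - 2q_S)/2) - 20q_S = (195/2 - q_S)q_S - 20q_S.
Leader FOC: 155/2 - 2q_S = 0, so q_S = 155/4.
Then q_V = (155 - 2·(155/4))/4 = 155/8.

38.75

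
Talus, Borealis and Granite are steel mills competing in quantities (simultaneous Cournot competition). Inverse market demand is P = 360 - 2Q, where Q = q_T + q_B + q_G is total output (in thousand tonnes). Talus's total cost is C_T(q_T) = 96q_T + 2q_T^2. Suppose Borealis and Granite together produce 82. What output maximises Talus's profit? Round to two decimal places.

With rivals' combined output fixed at 82, Talus's profit is π_T = (360 - 2·82 - 2q_T)q_T - (96q_T + 2q_T²) = (196 - 2q_T)q_T - (96q_T + 2q_T²).
∂π_T/∂q_T = 100 - 8q_T = 0, so q_T = 25/2.

12.50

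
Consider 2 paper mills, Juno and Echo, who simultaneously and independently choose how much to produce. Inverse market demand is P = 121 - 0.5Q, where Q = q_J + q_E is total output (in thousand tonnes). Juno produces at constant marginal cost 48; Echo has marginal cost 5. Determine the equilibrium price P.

Juno's profit: π_J = (121 - 0.5Q)q_J - (48q_J). Setting ∂π_J/∂q_J = 0: 73 - q_J - (1/2)(q_E) = 0.
Echo's first-order condition: 116 - q_E - (1/2)(q_J) = 0.
Best responses: q_J = (73 - (1/2)q_E), q_E = (116 - (1/2)q_J).
Substituting one into the other gives q_J = 20 and q_E = 106.
Total output Q = 126, so price P = 121 - (1/2)·126 = 58.

58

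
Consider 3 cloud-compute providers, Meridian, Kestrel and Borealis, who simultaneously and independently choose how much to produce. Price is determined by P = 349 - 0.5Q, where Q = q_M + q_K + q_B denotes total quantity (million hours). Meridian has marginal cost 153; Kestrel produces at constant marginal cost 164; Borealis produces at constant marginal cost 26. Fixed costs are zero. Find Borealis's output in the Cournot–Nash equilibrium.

294

Meridian's profit: π_M = (349 - 0.5Q)q_M - (153q_M). Setting ∂π_M/∂q_M = 0: 196 - q_M - (1/2)(q_K + q_B) = 0.
Kestrel's profit: π_K = (349 - 0.5Q)q_K - (164q_K). Setting ∂π_K/∂q_K = 0: 185 - q_K - (1/2)(q_M + q_B) = 0.
Borealis's first-order condition: 323 - q_B - (1/2)(q_M + q_K) = 0.
Adding the 3 first-order conditions: 704 − 2Q = 0, so Q = 352.
Back-substituting: q_M = (196 − 176)/(1/2) = 40, q_K = (185 − 176)/(1/2) = 18, q_B = (323 − 176)/(1/2) = 294.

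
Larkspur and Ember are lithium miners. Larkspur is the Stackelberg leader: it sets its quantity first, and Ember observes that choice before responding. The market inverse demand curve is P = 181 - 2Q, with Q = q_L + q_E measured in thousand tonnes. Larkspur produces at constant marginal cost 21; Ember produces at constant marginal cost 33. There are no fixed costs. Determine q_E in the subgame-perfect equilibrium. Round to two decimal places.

Solve by backward induction. Given q_L, the follower Ember maximises π_E = (181 - 2q_L - 2q_E)q_E - 33q_E.
Setting the follower's marginal profit to zero, 148 - 2q_L - 4q_E = 0, i.e. q_E = (148 - 2q_L)/4.
Larkspur substitutes q_E(q_L) into its own profit: π_L = q_L(181 - 2q_L - (148 - 2q_L)/2) - 21q_L = (107 - q_L)q_L - 21q_L.
Leader FOC: 86 - 2q_L = 0, so q_L = 43.
Then q_E = (148 - 2·43)/4 = 31/2.

15.50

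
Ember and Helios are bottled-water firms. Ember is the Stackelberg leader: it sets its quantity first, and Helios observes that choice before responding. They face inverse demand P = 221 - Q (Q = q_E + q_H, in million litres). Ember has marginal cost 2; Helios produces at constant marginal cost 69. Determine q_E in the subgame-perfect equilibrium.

Solve by backward induction. Given q_E, the follower Helios maximises π_H = (221 - q_E - q_H)q_H - 69q_H.
Follower FOC: 152 - q_E - 2q_H = 0, so q_H(q_E) = (152 - q_E)/2.
Ember substitutes q_H(q_E) into its own profit: π_E = q_E(221 - q_E - (152 - q_E)/2) - 2q_E = (145 - (1/2)q_E)q_E - 2q_E.
Leader FOC: 143 - q_E = 0, so q_E = 143.
Then q_H = (152 - 143)/2 = 9/2.

143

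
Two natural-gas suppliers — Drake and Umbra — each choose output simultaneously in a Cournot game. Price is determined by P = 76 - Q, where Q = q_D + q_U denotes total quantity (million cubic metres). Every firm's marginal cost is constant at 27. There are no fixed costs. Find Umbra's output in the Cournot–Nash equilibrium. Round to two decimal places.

A representative firm's profit is π_i = q_i(76 - Q) - 27q_i.
First-order condition (treating rivals' output as given): 49 - 2q_i - q_j = 0.
With identical firms every q_j equals q_i, so q_j = q_i and 49 = 3q_i, giving q_i = 49/3.

16.33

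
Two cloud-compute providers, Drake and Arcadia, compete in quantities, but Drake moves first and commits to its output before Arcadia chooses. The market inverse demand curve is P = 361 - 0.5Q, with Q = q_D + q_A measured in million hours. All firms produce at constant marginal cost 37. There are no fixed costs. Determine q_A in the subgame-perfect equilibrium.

162

Solve by backward induction. Given q_D, the follower Arcadia maximises π_A = (361 - (1/2)q_D - (1/2)q_A)q_A - 37q_A.
Setting the follower's marginal profit to zero, 324 - (1/2)q_D - q_A = 0, i.e. q_A = (324 - (1/2)q_D).
The leader anticipates this reaction. Substituting into P = 361 - 0.5Q gives P = 199 - (1/4)q_D, so π_D = (199 - (1/4)q_D)q_D - 37q_D.
The leader's first-order condition 162 - (1/2)q_D = 0 yields q_D = 324.
Then q_A = (324 - (1/2)·324) = 162.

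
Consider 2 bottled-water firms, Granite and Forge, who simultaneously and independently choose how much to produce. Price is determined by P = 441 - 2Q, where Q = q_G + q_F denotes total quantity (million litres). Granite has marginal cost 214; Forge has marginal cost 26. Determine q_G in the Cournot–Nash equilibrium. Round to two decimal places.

Granite's profit: π_G = (441 - 2Q)q_G - (214q_G). Setting ∂π_G/∂q_G = 0: 227 - 4q_G - 2(q_F) = 0.
Forge's profit: π_F = (441 - 2Q)q_F - (26q_F). Setting ∂π_F/∂q_F = 0: 415 - 4q_F - 2(q_G) = 0.
Rearranging gives the reaction functions q_G = (227 - 2q_F)/4 and q_F = (415 - 2q_G)/4.
Solving the pair: q_G = 13/2, q_F = 201/2.

6.50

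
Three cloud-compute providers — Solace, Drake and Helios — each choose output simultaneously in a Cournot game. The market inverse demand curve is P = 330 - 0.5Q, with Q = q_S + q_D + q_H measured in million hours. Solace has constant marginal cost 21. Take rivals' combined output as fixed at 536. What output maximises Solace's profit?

With rivals' combined output fixed at 536, Solace's profit is π_S = (330 - (1/2)·536 - (1/2)q_S)q_S - (21q_S) = (62 - (1/2)q_S)q_S - (21q_S).
∂π_S/∂q_S = 41 - q_S = 0, so q_S = 41.

41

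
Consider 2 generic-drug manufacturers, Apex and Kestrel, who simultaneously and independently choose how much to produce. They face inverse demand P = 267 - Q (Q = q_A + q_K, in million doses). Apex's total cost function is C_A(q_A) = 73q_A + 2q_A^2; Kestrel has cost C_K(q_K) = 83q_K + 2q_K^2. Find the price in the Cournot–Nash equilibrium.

Apex's profit: π_A = (267 - Q)q_A - (73q_A + 2q_A²). Setting ∂π_A/∂q_A = 0: 194 - 6q_A - (q_K) = 0.
Kestrel's first-order condition: 184 - 6q_K - (q_A) = 0.
So q_A = (194 - q_K)/6 and q_K = (184 - q_A)/6.
Substituting one into the other gives q_A = 28 and q_K = 26.
Total output Q = 54, so price P = 267 - 54 = 213.

213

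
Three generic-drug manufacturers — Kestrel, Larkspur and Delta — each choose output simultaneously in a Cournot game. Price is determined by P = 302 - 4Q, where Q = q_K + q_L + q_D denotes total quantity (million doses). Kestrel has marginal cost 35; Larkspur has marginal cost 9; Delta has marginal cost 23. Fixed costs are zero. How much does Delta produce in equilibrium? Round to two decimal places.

17.31

Kestrel's profit: π_K = (302 - 4Q)q_K - (35q_K). Setting ∂π_K/∂q_K = 0: 267 - 8q_K - 4(q_L + q_D) = 0.
Larkspur's profit: π_L = (302 - 4Q)q_L - (9q_L). Setting ∂π_L/∂q_L = 0: 293 - 8q_L - 4(q_K + q_D) = 0.
Delta's first-order condition: 279 - 8q_D - 4(q_K + q_L) = 0.
Adding the 3 conditions: 839 − 8Q − 8Q = 0, i.e. Q = 839/16.
Back-substituting: q_K = (267 − 839/4)/4 = 229/16, q_L = (293 − 839/4)/4 = 333/16, q_D = (279 − 839/4)/4 = 277/16.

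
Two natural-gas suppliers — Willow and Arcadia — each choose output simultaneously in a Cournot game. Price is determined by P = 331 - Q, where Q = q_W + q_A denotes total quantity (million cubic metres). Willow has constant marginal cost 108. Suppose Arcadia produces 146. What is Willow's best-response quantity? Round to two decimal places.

38.50

With the rival's output fixed at 146, Willow's profit is π_W = (331 - 146 - q_W)q_W - (108q_W) = (185 - q_W)q_W - (108q_W).
∂π_W/∂q_W = 77 - 2q_W = 0, so q_W = 77/2.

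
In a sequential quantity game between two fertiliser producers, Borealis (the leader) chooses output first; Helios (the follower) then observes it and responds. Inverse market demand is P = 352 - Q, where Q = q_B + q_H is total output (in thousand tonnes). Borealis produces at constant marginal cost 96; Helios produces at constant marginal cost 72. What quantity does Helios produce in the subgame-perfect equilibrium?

82

The follower Helios best-responds to any q_B: π_H = (352 - Q)q_H - 72q_H.
Follower FOC: 280 - q_B - 2q_H = 0, so q_H(q_B) = (280 - q_B)/2.
The leader anticipates this reaction. Substituting into P = 352 - Q gives P = 212 - (1/2)q_B, so π_B = (212 - (1/2)q_B)q_B - 96q_B.
Leader FOC: 116 - q_B = 0, so q_B = 116.
Then q_H = (280 - 116)/2 = 82.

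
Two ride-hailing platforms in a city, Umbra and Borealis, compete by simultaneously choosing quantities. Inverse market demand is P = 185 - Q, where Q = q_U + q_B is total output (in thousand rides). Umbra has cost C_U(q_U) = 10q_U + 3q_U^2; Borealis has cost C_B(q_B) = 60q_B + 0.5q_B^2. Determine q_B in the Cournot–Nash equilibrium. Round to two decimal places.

Umbra's profit: π_U = (185 - Q)q_U - (10q_U + 3q_U²). Setting ∂π_U/∂q_U = 0: 175 - 8q_U - (q_B) = 0.
Borealis's profit: π_B = (185 - Q)q_B - (60q_B + (1/2)q_B²). Setting ∂π_B/∂q_B = 0: 125 - 3q_B - (q_U) = 0.
Best responses: q_U = (175 - q_B)/8, q_B = (125 - q_U)/3.
Substituting one into the other gives q_U = 400/23 and q_B = 825/23.

35.87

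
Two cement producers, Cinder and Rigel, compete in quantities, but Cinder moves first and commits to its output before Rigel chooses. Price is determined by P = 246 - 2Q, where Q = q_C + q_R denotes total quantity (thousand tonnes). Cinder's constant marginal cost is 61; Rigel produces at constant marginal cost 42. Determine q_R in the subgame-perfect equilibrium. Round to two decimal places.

The follower Rigel best-responds to any q_C: π_R = (246 - 2Q)q_R - 42q_R.
∂π_R/∂q_R = 204 - 2q_C - 4q_R = 0 gives the reaction function q_R = (204 - 2q_C)/4.
The leader anticipates this reaction. Substituting into P = 246 - 2Q gives P = 144 - q_C, so π_C = (144 - q_C)q_C - 61q_C.
The leader's first-order condition 83 - 2q_C = 0 yields q_C = 83/2.
Then q_R = (204 - 2·(83/2))/4 = 121/4.

30.25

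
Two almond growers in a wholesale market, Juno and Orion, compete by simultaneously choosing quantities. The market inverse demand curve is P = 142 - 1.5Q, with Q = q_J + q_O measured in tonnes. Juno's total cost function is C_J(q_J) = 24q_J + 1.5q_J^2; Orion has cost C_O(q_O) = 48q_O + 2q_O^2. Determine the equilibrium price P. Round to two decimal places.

101.55

Juno's profit: π_J = (142 - 1.5Q)q_J - (24q_J + (3/2)q_J²). Setting ∂π_J/∂q_J = 0: 118 - 6q_J - (3/2)(q_O) = 0.
Orion's first-order condition: 94 - 7q_O - (3/2)(q_J) = 0.
Rearranging gives the reaction functions q_J = (118 - (3/2)q_O)/6 and q_O = (94 - (3/2)q_J)/7.
Solving the pair: q_J = 17.2327, q_O = 516/53.
Total output Q = 26.9686, so price P = 142 - (3/2)·26.9686 = 101.5472.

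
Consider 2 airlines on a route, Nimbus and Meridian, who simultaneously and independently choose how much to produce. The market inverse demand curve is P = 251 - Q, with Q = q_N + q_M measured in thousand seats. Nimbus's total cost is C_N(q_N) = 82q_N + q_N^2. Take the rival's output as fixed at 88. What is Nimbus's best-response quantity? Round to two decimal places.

With the rival's output fixed at 88, Nimbus's profit is π_N = (251 - 88 - q_N)q_N - (82q_N + q_N²) = (163 - q_N)q_N - (82q_N + q_N²).
∂π_N/∂q_N = 81 - 4q_N = 0, so q_N = 81/4.

20.25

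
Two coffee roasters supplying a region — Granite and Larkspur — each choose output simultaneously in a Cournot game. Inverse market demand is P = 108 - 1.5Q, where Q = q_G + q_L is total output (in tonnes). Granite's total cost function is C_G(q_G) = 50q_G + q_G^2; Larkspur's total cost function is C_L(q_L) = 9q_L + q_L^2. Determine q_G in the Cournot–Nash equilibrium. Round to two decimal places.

Granite's profit: π_G = (108 - 1.5Q)q_G - (50q_G + q_G²). Setting ∂π_G/∂q_G = 0: 58 - 5q_G - (3/2)(q_L) = 0.
Larkspur's first-order condition: 99 - 5q_L - (3/2)(q_G) = 0.
Rearranging gives the reaction functions q_G = (58 - (3/2)q_L)/5 and q_L = (99 - (3/2)q_G)/5.
Substituting one into the other gives q_G = 566/91 and q_L = 1632/91.

6.22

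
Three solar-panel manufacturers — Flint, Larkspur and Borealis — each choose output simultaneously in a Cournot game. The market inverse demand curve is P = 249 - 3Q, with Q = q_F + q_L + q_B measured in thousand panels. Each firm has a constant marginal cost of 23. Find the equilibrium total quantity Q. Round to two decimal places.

56.50

Each firm earns π_i = (249 - 3Q)q_i - 23q_i.
Setting ∂π_i/∂q_i = 0 with rivals' quantities fixed: 226 - 6q_i - 3·Σ_{j≠i} q_j = 0.
By symmetry each firm produces the same amount; substituting Σ_{j≠i} q_j = 2q_i yields q_i = 226/12 = 113/6.
Total output Q = 113/6 + 113/6 + 113/6 = 113/2.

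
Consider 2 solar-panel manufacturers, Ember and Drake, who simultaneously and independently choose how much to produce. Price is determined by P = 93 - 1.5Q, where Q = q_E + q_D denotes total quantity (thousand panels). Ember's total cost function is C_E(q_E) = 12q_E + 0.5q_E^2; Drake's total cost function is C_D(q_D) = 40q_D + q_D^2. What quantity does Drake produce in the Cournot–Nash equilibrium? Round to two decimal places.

5.10

Ember's profit: π_E = (93 - 1.5Q)q_E - (12q_E + (1/2)q_E²). Setting ∂π_E/∂q_E = 0: 81 - 4q_E - (3/2)(q_D) = 0.
Drake's profit: π_D = (93 - 1.5Q)q_D - (40q_D + q_D²). Setting ∂π_D/∂q_D = 0: 53 - 5q_D - (3/2)(q_E) = 0.
Best responses: q_E = (81 - (3/2)q_D)/4, q_D = (53 - (3/2)q_E)/5.
Substituting one into the other gives q_E = 1302/71 and q_D = 362/71.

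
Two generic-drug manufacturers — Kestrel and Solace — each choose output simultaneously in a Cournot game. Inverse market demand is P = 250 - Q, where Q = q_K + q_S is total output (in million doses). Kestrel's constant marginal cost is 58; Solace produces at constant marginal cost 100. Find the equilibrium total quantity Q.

Kestrel's profit: π_K = (250 - Q)q_K - (58q_K). Setting ∂π_K/∂q_K = 0: 192 - 2q_K - (q_S) = 0.
Solace's profit: π_S = (250 - Q)q_S - (100q_S). Setting ∂π_S/∂q_S = 0: 150 - 2q_S - (q_K) = 0.
Best responses: q_K = (192 - q_S)/2, q_S = (150 - q_K)/2.
Substituting one into the other gives q_K = 78 and q_S = 36.
Total output Q = 78 + 36 = 114.

114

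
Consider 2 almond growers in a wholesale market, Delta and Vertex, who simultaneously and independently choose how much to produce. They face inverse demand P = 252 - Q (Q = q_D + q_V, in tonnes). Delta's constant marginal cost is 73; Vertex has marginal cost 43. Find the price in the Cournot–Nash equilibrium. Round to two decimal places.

122.67

Delta's profit: π_D = (252 - Q)q_D - (73q_D). Setting ∂π_D/∂q_D = 0: 179 - 2q_D - (q_V) = 0.
Vertex's first-order condition: 209 - 2q_V - (q_D) = 0.
So q_D = (179 - q_V)/2 and q_V = (209 - q_D)/2.
Substituting one into the other gives q_D = 149/3 and q_V = 239/3.
Total output Q = 388/3, so price P = 252 - 388/3 = 368/3.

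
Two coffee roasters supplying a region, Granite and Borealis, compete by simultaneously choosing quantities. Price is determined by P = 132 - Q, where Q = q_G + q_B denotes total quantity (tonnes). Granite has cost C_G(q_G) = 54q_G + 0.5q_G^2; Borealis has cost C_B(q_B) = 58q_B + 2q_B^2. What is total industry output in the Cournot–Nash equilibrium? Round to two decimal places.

31.65

Granite's profit: π_G = (132 - Q)q_G - (54q_G + (1/2)q_G²). Setting ∂π_G/∂q_G = 0: 78 - 3q_G - (q_B) = 0.
Borealis's first-order condition: 74 - 6q_B - (q_G) = 0.
Best responses: q_G = (78 - q_B)/3, q_B = (74 - q_G)/6.
Solving the pair: q_G = 394/17, q_B = 144/17.
Total output Q = 394/17 + 144/17 = 538/17.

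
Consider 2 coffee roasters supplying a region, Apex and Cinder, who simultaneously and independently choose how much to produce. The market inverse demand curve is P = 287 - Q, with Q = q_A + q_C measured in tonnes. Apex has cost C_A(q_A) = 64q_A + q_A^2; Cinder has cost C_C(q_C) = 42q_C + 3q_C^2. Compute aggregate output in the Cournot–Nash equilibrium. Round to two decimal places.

74.06

Apex's profit: π_A = (287 - Q)q_A - (64q_A + q_A²). Setting ∂π_A/∂q_A = 0: 223 - 4q_A - (q_C) = 0.
Cinder's first-order condition: 245 - 8q_C - (q_A) = 0.
Rearranging gives the reaction functions q_A = (223 - q_C)/4 and q_C = (245 - q_A)/8.
Substituting one into the other gives q_A = 1539/31 and q_C = 757/31.
Total output Q = 1539/31 + 757/31 = 74.0645.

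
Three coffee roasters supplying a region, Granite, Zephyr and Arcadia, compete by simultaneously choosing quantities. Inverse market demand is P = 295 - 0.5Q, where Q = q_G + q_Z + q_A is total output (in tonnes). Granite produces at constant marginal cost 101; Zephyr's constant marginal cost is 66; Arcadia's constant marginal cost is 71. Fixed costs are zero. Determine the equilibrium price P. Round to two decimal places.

133.25

Granite's profit: π_G = (295 - 0.5Q)q_G - (101q_G). Setting ∂π_G/∂q_G = 0: 194 - q_G - (1/2)(q_Z + q_A) = 0.
Zephyr's first-order condition: 229 - q_Z - (1/2)(q_G + q_A) = 0.
Arcadia's profit: π_A = (295 - 0.5Q)q_A - (71q_A). Setting ∂π_A/∂q_A = 0: 224 - q_A - (1/2)(q_G + q_Z) = 0.
Summing all 3 equations gives 647 − 2Q = 0, hence Q = 647/2.
Back-substituting: q_G = (194 − 647/4)/(1/2) = 129/2, q_Z = (229 − 647/4)/(1/2) = 269/2, q_A = (224 − 647/4)/(1/2) = 249/2.
Total output Q = 647/2, so price P = 295 - (1/2)·(647/2) = 533/4.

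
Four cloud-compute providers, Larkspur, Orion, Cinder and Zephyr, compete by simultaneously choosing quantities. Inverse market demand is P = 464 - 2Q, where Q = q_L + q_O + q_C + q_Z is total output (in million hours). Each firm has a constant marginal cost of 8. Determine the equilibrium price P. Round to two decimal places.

99.20

Each firm earns π_i = (464 - 2Q)q_i - 8q_i.
First-order condition (treating rivals' output as given): 456 - 4q_i - 2·Σ_{j≠i} q_j = 0.
With identical firms every q_j equals q_i, so Σ_{j≠i} q_j = 3q_i and 456 = 10q_i, giving q_i = 228/5.
Total output Q = 912/5, so price P = 464 - 2·(912/5) = 496/5.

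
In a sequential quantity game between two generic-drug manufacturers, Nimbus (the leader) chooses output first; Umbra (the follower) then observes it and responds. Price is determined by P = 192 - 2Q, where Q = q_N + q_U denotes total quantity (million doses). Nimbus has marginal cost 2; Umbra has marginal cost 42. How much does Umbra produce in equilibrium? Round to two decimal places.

8.75

Solve by backward induction. Given q_N, the follower Umbra maximises π_U = (192 - 2q_N - 2q_U)q_U - 42q_U.
∂π_U/∂q_U = 150 - 2q_N - 4q_U = 0 gives the reaction function q_U = (150 - 2q_N)/4.
The leader anticipates this reaction. Substituting into P = 192 - 2Q gives P = 117 - q_N, so π_N = (117 - q_N)q_N - 2q_N.
The leader's first-order condition 115 - 2q_N = 0 yields q_N = 115/2.
Then q_U = (150 - 2·(115/2))/4 = 35/4.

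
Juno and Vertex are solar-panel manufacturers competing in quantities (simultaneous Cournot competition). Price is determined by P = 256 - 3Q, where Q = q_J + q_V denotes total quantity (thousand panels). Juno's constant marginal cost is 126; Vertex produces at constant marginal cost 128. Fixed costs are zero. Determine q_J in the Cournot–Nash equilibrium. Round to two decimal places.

Juno's profit: π_J = (256 - 3Q)q_J - (126q_J). Setting ∂π_J/∂q_J = 0: 130 - 6q_J - 3(q_V) = 0.
Vertex's first-order condition: 128 - 6q_V - 3(q_J) = 0.
Best responses: q_J = (130 - 3q_V)/6, q_V = (128 - 3q_J)/6.
Substituting one into the other gives q_J = 44/3 and q_V = 14.

14.67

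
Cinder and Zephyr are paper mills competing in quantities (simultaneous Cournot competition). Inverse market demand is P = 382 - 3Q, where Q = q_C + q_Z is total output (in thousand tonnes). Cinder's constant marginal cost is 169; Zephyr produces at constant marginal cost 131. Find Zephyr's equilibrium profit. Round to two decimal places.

Cinder's profit: π_C = (382 - 3Q)q_C - (169q_C). Setting ∂π_C/∂q_C = 0: 213 - 6q_C - 3(q_Z) = 0.
Zephyr's profit: π_Z = (382 - 3Q)q_Z - (131q_Z). Setting ∂π_Z/∂q_Z = 0: 251 - 6q_Z - 3(q_C) = 0.
So q_C = (213 - 3q_Z)/6 and q_Z = (251 - 3q_C)/6.
Substituting one into the other gives q_C = 175/9 and q_Z = 289/9.
Price P = 382 - 3·(464/9) = 682/3.
Zephyr's profit: (682/3 - 131)·(289/9) = 3093.3704.

3093.37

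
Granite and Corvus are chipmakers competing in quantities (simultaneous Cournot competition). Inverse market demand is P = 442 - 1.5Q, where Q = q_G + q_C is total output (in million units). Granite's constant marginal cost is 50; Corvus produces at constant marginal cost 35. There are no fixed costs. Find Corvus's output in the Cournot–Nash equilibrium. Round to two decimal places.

Granite's profit: π_G = (442 - 1.5Q)q_G - (50q_G). Setting ∂π_G/∂q_G = 0: 392 - 3q_G - (3/2)(q_C) = 0.
Corvus's profit: π_C = (442 - 1.5Q)q_C - (35q_C). Setting ∂π_C/∂q_C = 0: 407 - 3q_C - (3/2)(q_G) = 0.
Best responses: q_G = (392 - (3/2)q_C)/3, q_C = (407 - (3/2)q_G)/3.
Substituting one into the other gives q_G = 754/9 and q_C = 844/9.

93.78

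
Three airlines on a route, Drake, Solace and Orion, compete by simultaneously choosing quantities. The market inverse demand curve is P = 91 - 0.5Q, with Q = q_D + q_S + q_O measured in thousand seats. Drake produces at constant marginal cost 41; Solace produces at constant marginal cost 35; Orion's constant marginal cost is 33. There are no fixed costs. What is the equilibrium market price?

50

Drake's profit: π_D = (91 - 0.5Q)q_D - (41q_D). Setting ∂π_D/∂q_D = 0: 50 - q_D - (1/2)(q_S + q_O) = 0.
Solace's profit: π_S = (91 - 0.5Q)q_S - (35q_S). Setting ∂π_S/∂q_S = 0: 56 - q_S - (1/2)(q_D + q_O) = 0.
Orion's profit: π_O = (91 - 0.5Q)q_O - (33q_O). Setting ∂π_O/∂q_O = 0: 58 - q_O - (1/2)(q_D + q_S) = 0.
Adding the 3 conditions: 164 − Q − Q = 0, i.e. Q = 82.
Back-substituting: q_D = (50 − 41)/(1/2) = 18, q_S = (56 − 41)/(1/2) = 30, q_O = (58 − 41)/(1/2) = 34.
Total output Q = 82, so price P = 91 - (1/2)·82 = 50.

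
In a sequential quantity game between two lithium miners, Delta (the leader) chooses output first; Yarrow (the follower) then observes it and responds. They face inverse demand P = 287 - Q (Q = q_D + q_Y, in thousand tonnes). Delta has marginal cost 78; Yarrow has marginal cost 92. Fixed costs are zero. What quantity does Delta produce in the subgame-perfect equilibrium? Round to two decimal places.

The follower Yarrow best-responds to any q_D: π_Y = (287 - Q)q_Y - 92q_Y.
Setting the follower's marginal profit to zero, 195 - q_D - 2q_Y = 0, i.e. q_Y = (195 - q_D)/2.
The leader anticipates this reaction. Substituting into P = 287 - Q gives P = 379/2 - (1/2)q_D, so π_D = (379/2 - (1/2)q_D)q_D - 78q_D.
Maximising: ∂π_D/∂q_D = 223/2 - q_D = 0, giving q_D = 223/2.
Then q_Y = (195 - 223/2)/2 = 167/4.

111.50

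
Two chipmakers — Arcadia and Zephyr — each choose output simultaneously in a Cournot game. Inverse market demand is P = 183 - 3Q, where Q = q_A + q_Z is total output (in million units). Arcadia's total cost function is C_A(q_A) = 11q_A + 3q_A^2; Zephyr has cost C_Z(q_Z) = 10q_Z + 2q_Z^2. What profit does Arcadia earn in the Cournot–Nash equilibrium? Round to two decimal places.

Arcadia's profit: π_A = (183 - 3Q)q_A - (11q_A + 3q_A²). Setting ∂π_A/∂q_A = 0: 172 - 12q_A - 3(q_Z) = 0.
Zephyr's profit: π_Z = (183 - 3Q)q_Z - (10q_Z + 2q_Z²). Setting ∂π_Z/∂q_Z = 0: 173 - 10q_Z - 3(q_A) = 0.
So q_A = (172 - 3q_Z)/12 and q_Z = (173 - 3q_A)/10.
Solving the pair: q_A = 1201/111, q_Z = 520/37.
Price P = 183 - 3·24.8739 = 108.3784.
Arcadia's profit: 108.3784·(1201/111) - 11·(1201/111) - 3(1201/111)² = 702.4110.

702.41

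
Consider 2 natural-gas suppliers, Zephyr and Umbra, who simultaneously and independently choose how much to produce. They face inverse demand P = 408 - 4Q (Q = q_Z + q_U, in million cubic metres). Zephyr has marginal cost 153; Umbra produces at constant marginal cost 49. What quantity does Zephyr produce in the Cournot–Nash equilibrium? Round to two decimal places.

12.58

Zephyr's profit: π_Z = (408 - 4Q)q_Z - (153q_Z). Setting ∂π_Z/∂q_Z = 0: 255 - 8q_Z - 4(q_U) = 0.
Umbra's profit: π_U = (408 - 4Q)q_U - (49q_U). Setting ∂π_U/∂q_U = 0: 359 - 8q_U - 4(q_Z) = 0.
So q_Z = (255 - 4q_U)/8 and q_U = (359 - 4q_Z)/8.
Solving the pair: q_Z = 151/12, q_U = 463/12.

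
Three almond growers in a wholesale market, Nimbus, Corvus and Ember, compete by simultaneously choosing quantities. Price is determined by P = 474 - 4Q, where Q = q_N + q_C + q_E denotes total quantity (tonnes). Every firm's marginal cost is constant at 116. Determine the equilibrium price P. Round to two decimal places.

205.50

A representative firm's profit is π_i = q_i(474 - 4Q) - 116q_i.
First-order condition (treating rivals' output as given): 358 - 8q_i - 4·Σ_{j≠i} q_j = 0.
With identical firms every q_j equals q_i, so Σ_{j≠i} q_j = 2q_i and 358 = 16q_i, giving q_i = 179/8.
Total output Q = 537/8, so price P = 474 - 4·(537/8) = 411/2.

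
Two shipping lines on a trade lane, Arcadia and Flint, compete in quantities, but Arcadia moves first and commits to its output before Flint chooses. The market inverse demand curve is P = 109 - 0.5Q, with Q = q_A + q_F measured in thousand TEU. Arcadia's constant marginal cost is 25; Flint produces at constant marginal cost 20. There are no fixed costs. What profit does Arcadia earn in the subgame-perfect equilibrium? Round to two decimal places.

The follower Flint best-responds to any q_A: π_F = (109 - 0.5Q)q_F - 20q_F.
∂π_F/∂q_F = 89 - (1/2)q_A - q_F = 0 gives the reaction function q_F = (89 - (1/2)q_A).
The leader anticipates this reaction. Substituting into P = 109 - 0.5Q gives P = 129/2 - (1/4)q_A, so π_A = (129/2 - (1/4)q_A)q_A - 25q_A.
Maximising: ∂π_A/∂q_A = 79/2 - (1/2)q_A = 0, giving q_A = 79.
Then q_F = (89 - (1/2)·79) = 99/2.
Price P = 109 - (1/2)·(257/2) = 179/4.
Arcadia's profit: (179/4 - 25)·79 = 1560.2500.

1560.25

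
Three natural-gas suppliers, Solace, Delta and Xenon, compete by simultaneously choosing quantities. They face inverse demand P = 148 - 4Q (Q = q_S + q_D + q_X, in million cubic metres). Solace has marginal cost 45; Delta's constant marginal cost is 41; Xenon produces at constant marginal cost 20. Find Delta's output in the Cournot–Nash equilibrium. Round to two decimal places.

5.63

Solace's profit: π_S = (148 - 4Q)q_S - (45q_S). Setting ∂π_S/∂q_S = 0: 103 - 8q_S - 4(q_D + q_X) = 0.
Delta's profit: π_D = (148 - 4Q)q_D - (41q_D). Setting ∂π_D/∂q_D = 0: 107 - 8q_D - 4(q_S + q_X) = 0.
Xenon's first-order condition: 128 - 8q_X - 4(q_S + q_D) = 0.
Summing all 3 equations gives 338 − 16Q = 0, hence Q = 169/8.
Back-substituting: q_S = (103 − 169/2)/4 = 37/8, q_D = (107 − 169/2)/4 = 45/8, q_X = (128 − 169/2)/4 = 87/8.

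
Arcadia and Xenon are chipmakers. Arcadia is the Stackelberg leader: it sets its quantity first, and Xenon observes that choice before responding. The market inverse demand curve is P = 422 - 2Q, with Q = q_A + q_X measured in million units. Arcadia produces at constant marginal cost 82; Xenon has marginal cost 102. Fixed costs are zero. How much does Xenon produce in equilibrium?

35

The follower Xenon best-responds to any q_A: π_X = (422 - 2Q)q_X - 102q_X.
Follower FOC: 320 - 2q_A - 4q_X = 0, so q_X(q_A) = (320 - 2q_A)/4.
The leader anticipates this reaction. Substituting into P = 422 - 2Q gives P = 262 - q_A, so π_A = (262 - q_A)q_A - 82q_A.
The leader's first-order condition 180 - 2q_A = 0 yields q_A = 90.
Then q_X = (320 - 2·90)/4 = 35.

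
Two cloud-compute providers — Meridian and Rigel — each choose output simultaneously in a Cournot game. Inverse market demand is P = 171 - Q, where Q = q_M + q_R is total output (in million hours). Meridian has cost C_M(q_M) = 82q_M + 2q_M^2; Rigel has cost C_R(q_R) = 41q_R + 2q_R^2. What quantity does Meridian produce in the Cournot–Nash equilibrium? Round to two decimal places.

Meridian's profit: π_M = (171 - Q)q_M - (82q_M + 2q_M²). Setting ∂π_M/∂q_M = 0: 89 - 6q_M - (q_R) = 0.
Rigel's profit: π_R = (171 - Q)q_R - (41q_R + 2q_R²). Setting ∂π_R/∂q_R = 0: 130 - 6q_R - (q_M) = 0.
Rearranging gives the reaction functions q_M = (89 - q_R)/6 and q_R = (130 - q_M)/6.
Substituting one into the other gives q_M = 404/35 and q_R = 691/35.

11.54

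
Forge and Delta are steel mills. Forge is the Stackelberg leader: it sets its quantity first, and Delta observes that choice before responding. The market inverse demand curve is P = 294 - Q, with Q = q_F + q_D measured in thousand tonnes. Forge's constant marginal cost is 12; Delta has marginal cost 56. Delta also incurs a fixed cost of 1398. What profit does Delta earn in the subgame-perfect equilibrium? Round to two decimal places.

8.25

The follower Delta best-responds to any q_F: π_D = (294 - Q)q_D - 56q_D.
Setting the follower's marginal profit to zero, 238 - q_F - 2q_D = 0, i.e. q_D = (238 - q_F)/2.
The leader anticipates this reaction. Substituting into P = 294 - Q gives P = 175 - (1/2)q_F, so π_F = (175 - (1/2)q_F)q_F - 12q_F.
Maximising: ∂π_F/∂q_F = 163 - q_F = 0, giving q_F = 163.
Then q_D = (238 - 163)/2 = 75/2.
Price P = 294 - 401/2 = 187/2.
Delta's profit: (187/2 - 56)·(75/2) - 1398 = 33/4.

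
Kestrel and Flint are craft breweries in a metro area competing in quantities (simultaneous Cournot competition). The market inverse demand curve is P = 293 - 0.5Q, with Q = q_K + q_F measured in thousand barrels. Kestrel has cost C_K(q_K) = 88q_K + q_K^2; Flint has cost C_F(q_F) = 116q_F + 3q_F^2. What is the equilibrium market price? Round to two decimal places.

Kestrel's profit: π_K = (293 - 0.5Q)q_K - (88q_K + q_K²). Setting ∂π_K/∂q_K = 0: 205 - 3q_K - (1/2)(q_F) = 0.
Flint's first-order condition: 177 - 7q_F - (1/2)(q_K) = 0.
So q_K = (205 - (1/2)q_F)/3 and q_F = (177 - (1/2)q_K)/7.
Substituting one into the other gives q_K = 64.8916 and q_F = 1714/83.
Total output Q = 85.5422, so price P = 293 - (1/2)·85.5422 = 250.2289.

250.23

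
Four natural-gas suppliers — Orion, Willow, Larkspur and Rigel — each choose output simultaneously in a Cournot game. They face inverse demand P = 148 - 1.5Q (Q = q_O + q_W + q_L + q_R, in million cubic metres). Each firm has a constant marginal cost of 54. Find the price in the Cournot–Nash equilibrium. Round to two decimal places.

A representative firm's profit is π_i = q_i(148 - 1.5Q) - 54q_i.
Setting ∂π_i/∂q_i = 0 with rivals' quantities fixed: 94 - 3q_i - (3/2)·Σ_{j≠i} q_j = 0.
With identical firms every q_j equals q_i, so Σ_{j≠i} q_j = 3q_i and 94 = (15/2)q_i, giving q_i = 188/15.
Total output Q = 752/15, so price P = 148 - (3/2)·(752/15) = 364/5.

72.80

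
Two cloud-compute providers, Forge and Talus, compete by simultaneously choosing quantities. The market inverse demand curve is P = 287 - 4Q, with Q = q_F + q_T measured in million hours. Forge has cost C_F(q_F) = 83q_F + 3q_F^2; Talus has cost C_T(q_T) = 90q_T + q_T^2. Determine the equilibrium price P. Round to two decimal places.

Forge's profit: π_F = (287 - 4Q)q_F - (83q_F + 3q_F²). Setting ∂π_F/∂q_F = 0: 204 - 14q_F - 4(q_T) = 0.
Talus's profit: π_T = (287 - 4Q)q_T - (90q_T + q_T²). Setting ∂π_T/∂q_T = 0: 197 - 10q_T - 4(q_F) = 0.
So q_F = (204 - 4q_T)/14 and q_T = (197 - 4q_F)/10.
Solving the pair: q_F = 313/31, q_T = 971/62.
Total output Q = 1597/62, so price P = 287 - 4·(1597/62) = 183.9677.

183.97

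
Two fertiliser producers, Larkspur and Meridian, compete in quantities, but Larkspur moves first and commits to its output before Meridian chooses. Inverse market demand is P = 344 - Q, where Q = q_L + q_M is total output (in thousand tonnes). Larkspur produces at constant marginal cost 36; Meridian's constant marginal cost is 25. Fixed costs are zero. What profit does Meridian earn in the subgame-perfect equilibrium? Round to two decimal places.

Solve by backward induction. Given q_L, the follower Meridian maximises π_M = (344 - q_L - q_M)q_M - 25q_M.
Follower FOC: 319 - q_L - 2q_M = 0, so q_M(q_L) = (319 - q_L)/2.
Larkspur substitutes q_M(q_L) into its own profit: π_L = q_L(344 - q_L - (319 - q_L)/2) - 36q_L = (369/2 - (1/2)q_L)q_L - 36q_L.
Leader FOC: 297/2 - q_L = 0, so q_L = 297/2.
Then q_M = (319 - 297/2)/2 = 341/4.
Price P = 344 - 935/4 = 441/4.
Meridian's profit: (441/4 - 25)·(341/4) = 7267.5625.

7267.56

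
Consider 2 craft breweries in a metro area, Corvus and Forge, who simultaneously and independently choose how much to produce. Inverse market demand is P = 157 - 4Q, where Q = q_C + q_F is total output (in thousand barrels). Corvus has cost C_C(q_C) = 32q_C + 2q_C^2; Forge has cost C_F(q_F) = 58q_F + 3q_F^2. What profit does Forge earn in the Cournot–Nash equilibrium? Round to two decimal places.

143.41

Corvus's profit: π_C = (157 - 4Q)q_C - (32q_C + 2q_C²). Setting ∂π_C/∂q_C = 0: 125 - 12q_C - 4(q_F) = 0.
Forge's profit: π_F = (157 - 4Q)q_F - (58q_F + 3q_F²). Setting ∂π_F/∂q_F = 0: 99 - 14q_F - 4(q_C) = 0.
So q_C = (125 - 4q_F)/12 and q_F = (99 - 4q_C)/14.
Substituting one into the other gives q_C = 677/76 and q_F = 86/19.
Price P = 157 - 4·(1021/76) = 1962/19.
Forge's profit: (1962/19)·(86/19) - 58·(86/19) - 3(86/19)² = 143.4127.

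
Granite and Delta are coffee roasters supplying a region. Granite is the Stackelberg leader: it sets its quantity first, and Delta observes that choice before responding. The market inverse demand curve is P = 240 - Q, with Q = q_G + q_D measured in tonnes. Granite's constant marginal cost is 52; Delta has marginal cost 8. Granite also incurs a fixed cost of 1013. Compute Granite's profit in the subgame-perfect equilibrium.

1579

Solve by backward induction. Given q_G, the follower Delta maximises π_D = (240 - q_G - q_D)q_D - 8q_D.
Setting the follower's marginal profit to zero, 232 - q_G - 2q_D = 0, i.e. q_D = (232 - q_G)/2.
The leader anticipates this reaction. Substituting into P = 240 - Q gives P = 124 - (1/2)q_G, so π_G = (124 - (1/2)q_G)q_G - 52q_G.
Maximising: ∂π_G/∂q_G = 72 - q_G = 0, giving q_G = 72.
Then q_D = (232 - 72)/2 = 80.
Price P = 240 - 152 = 88.
Granite's profit: (88 - 52)·72 - 1013 = 1579.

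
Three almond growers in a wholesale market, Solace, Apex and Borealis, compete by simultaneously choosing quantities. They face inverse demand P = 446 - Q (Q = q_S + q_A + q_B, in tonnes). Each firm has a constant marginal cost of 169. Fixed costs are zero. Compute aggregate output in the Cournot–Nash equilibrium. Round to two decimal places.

A representative firm's profit is π_i = q_i(446 - Q) - 169q_i.
First-order condition (treating rivals' output as given): 277 - 2q_i - Σ_{j≠i} q_j = 0.
By symmetry each firm produces the same amount; substituting Σ_{j≠i} q_j = 2q_i yields q_i = 277/4.
Total output Q = 277/4 + 277/4 + 277/4 = 831/4.

207.75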